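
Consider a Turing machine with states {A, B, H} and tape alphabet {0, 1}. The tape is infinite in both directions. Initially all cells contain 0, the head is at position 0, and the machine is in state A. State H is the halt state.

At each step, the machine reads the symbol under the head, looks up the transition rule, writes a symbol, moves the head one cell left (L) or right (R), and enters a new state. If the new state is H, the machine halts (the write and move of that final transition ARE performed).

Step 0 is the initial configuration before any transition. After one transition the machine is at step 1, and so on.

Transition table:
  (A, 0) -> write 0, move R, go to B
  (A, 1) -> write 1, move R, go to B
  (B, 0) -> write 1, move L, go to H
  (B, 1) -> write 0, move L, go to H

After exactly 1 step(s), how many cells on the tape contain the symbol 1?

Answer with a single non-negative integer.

Answer: 0

Derivation:
Step 1: in state A at pos 0, read 0 -> (A,0)->write 0,move R,goto B. Now: state=B, head=1, tape[-1..2]=0000 (head:   ^)
No cell contains 1 after step 1 -> 0 cell(s)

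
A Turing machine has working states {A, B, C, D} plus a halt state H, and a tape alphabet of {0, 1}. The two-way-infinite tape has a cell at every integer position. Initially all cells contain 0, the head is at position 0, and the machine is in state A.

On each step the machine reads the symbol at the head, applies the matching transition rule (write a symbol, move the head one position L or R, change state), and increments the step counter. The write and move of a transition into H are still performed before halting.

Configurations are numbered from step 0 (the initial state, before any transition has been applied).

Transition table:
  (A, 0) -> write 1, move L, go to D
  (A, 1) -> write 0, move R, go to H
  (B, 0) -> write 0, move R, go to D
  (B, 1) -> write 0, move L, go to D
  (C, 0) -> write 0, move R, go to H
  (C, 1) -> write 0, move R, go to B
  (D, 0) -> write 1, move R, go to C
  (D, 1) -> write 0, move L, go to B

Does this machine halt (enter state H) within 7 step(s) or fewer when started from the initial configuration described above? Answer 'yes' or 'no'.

Step 1: in state A at pos 0, read 0 -> (A,0)->write 1,move L,goto D. Now: state=D, head=-1, tape[-2..1]=0010 (head:  ^)
Step 2: in state D at pos -1, read 0 -> (D,0)->write 1,move R,goto C. Now: state=C, head=0, tape[-2..1]=0110 (head:   ^)
Step 3: in state C at pos 0, read 1 -> (C,1)->write 0,move R,goto B. Now: state=B, head=1, tape[-2..2]=01000 (head:    ^)
Step 4: in state B at pos 1, read 0 -> (B,0)->write 0,move R,goto D. Now: state=D, head=2, tape[-2..3]=010000 (head:     ^)
Step 5: in state D at pos 2, read 0 -> (D,0)->write 1,move R,goto C. Now: state=C, head=3, tape[-2..4]=0100100 (head:      ^)
Step 6: in state C at pos 3, read 0 -> (C,0)->write 0,move R,goto H. Now: state=H, head=4, tape[-2..5]=01001000 (head:       ^)
State H reached at step 6; 6 <= 7 -> yes

Answer: yes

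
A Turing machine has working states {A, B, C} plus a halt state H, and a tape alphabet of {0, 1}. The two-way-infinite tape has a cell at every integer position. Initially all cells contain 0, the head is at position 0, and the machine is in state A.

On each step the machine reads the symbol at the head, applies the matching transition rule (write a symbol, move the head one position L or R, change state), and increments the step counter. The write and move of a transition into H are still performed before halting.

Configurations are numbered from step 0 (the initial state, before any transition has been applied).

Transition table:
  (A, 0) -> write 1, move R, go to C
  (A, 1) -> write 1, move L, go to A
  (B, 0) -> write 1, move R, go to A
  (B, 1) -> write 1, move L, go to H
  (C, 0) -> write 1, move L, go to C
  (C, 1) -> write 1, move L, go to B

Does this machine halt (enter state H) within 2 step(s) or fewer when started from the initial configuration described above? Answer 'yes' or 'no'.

Answer: no

Derivation:
Step 1: in state A at pos 0, read 0 -> (A,0)->write 1,move R,goto C. Now: state=C, head=1, tape[-1..2]=0100 (head:   ^)
Step 2: in state C at pos 1, read 0 -> (C,0)->write 1,move L,goto C. Now: state=C, head=0, tape[-1..2]=0110 (head:  ^)
After 2 step(s): state = C (not H) -> not halted within 2 -> no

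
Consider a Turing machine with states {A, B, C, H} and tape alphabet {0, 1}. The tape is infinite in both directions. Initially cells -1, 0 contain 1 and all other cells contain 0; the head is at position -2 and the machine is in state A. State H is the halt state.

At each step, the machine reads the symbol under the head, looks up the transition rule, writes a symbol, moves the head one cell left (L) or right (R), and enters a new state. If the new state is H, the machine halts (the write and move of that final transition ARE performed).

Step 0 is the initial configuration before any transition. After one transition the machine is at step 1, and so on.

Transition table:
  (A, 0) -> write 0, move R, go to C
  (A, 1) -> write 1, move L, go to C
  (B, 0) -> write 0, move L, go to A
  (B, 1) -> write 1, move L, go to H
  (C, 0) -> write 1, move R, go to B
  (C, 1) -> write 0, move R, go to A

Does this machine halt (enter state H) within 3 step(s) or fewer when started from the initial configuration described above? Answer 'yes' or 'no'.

Answer: no

Derivation:
Step 1: in state A at pos -2, read 0 -> (A,0)->write 0,move R,goto C. Now: state=C, head=-1, tape[-3..1]=00110 (head:   ^)
Step 2: in state C at pos -1, read 1 -> (C,1)->write 0,move R,goto A. Now: state=A, head=0, tape[-3..1]=00010 (head:    ^)
Step 3: in state A at pos 0, read 1 -> (A,1)->write 1,move L,goto C. Now: state=C, head=-1, tape[-3..1]=00010 (head:   ^)
After 3 step(s): state = C (not H) -> not halted within 3 -> no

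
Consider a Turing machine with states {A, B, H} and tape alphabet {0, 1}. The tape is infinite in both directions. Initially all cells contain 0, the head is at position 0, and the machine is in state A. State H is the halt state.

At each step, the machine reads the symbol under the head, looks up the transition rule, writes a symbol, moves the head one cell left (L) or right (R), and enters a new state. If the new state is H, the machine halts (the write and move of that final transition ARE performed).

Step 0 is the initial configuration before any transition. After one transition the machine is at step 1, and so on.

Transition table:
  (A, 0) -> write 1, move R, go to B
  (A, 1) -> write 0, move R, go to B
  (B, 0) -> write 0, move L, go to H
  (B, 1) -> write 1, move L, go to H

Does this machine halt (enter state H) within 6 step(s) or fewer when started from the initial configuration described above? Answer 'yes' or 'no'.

Step 1: in state A at pos 0, read 0 -> (A,0)->write 1,move R,goto B. Now: state=B, head=1, tape[-1..2]=0100 (head:   ^)
Step 2: in state B at pos 1, read 0 -> (B,0)->write 0,move L,goto H. Now: state=H, head=0, tape[-1..2]=0100 (head:  ^)
State H reached at step 2; 2 <= 6 -> yes

Answer: yes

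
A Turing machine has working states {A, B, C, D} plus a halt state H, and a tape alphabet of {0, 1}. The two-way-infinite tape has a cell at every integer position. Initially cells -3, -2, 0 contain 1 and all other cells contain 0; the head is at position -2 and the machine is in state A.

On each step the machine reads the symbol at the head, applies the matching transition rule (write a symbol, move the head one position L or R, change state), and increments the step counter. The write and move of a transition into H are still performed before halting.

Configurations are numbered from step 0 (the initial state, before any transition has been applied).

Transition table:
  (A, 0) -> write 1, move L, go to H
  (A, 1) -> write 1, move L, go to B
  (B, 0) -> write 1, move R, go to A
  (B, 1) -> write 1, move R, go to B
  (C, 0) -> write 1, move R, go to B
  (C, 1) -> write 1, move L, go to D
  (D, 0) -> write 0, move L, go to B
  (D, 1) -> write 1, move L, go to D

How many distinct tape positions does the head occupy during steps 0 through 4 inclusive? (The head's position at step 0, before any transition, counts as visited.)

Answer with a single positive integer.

Answer: 4

Derivation:
Step 1: in state A at pos -2, read 1 -> (A,1)->write 1,move L,goto B. Now: state=B, head=-3, tape[-4..1]=011010 (head:  ^)
Step 2: in state B at pos -3, read 1 -> (B,1)->write 1,move R,goto B. Now: state=B, head=-2, tape[-4..1]=011010 (head:   ^)
Step 3: in state B at pos -2, read 1 -> (B,1)->write 1,move R,goto B. Now: state=B, head=-1, tape[-4..1]=011010 (head:    ^)
Step 4: in state B at pos -1, read 0 -> (B,0)->write 1,move R,goto A. Now: state=A, head=0, tape[-4..1]=011110 (head:     ^)
Head positions at steps 0..4: starting at -2, distinct positions visited = {-3, -2, -1, 0} -> 4 position(s)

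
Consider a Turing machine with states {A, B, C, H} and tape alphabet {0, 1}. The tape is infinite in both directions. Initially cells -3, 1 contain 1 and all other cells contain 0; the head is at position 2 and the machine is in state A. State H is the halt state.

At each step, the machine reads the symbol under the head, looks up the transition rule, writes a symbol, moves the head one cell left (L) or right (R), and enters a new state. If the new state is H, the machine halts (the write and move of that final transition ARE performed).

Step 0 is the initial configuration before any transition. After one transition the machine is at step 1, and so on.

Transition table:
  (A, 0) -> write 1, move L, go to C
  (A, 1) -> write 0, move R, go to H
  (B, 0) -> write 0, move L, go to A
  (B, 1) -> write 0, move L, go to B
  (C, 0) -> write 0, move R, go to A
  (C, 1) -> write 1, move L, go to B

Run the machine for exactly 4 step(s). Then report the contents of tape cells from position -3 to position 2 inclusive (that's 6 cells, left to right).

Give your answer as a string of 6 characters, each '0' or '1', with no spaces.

Step 1: in state A at pos 2, read 0 -> (A,0)->write 1,move L,goto C. Now: state=C, head=1, tape[-4..3]=01000110 (head:      ^)
Step 2: in state C at pos 1, read 1 -> (C,1)->write 1,move L,goto B. Now: state=B, head=0, tape[-4..3]=01000110 (head:     ^)
Step 3: in state B at pos 0, read 0 -> (B,0)->write 0,move L,goto A. Now: state=A, head=-1, tape[-4..3]=01000110 (head:    ^)
Step 4: in state A at pos -1, read 0 -> (A,0)->write 1,move L,goto C. Now: state=C, head=-2, tape[-4..3]=01010110 (head:   ^)

Answer: 101011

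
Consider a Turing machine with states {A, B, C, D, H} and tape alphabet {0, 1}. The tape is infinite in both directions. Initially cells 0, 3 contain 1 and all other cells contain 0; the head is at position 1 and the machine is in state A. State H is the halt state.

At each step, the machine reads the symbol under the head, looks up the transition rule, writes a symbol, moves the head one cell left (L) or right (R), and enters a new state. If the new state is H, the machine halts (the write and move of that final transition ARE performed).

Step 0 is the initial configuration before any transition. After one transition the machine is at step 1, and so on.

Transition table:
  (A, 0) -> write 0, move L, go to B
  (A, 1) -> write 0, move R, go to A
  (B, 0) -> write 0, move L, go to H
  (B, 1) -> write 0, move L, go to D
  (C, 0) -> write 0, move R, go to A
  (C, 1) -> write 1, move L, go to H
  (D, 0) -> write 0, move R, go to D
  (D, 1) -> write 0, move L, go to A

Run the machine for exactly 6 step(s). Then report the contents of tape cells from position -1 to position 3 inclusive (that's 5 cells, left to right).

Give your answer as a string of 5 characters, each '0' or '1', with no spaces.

Step 1: in state A at pos 1, read 0 -> (A,0)->write 0,move L,goto B. Now: state=B, head=0, tape[-1..4]=010010 (head:  ^)
Step 2: in state B at pos 0, read 1 -> (B,1)->write 0,move L,goto D. Now: state=D, head=-1, tape[-2..4]=0000010 (head:  ^)
Step 3: in state D at pos -1, read 0 -> (D,0)->write 0,move R,goto D. Now: state=D, head=0, tape[-2..4]=0000010 (head:   ^)
Step 4: in state D at pos 0, read 0 -> (D,0)->write 0,move R,goto D. Now: state=D, head=1, tape[-2..4]=0000010 (head:    ^)
Step 5: in state D at pos 1, read 0 -> (D,0)->write 0,move R,goto D. Now: state=D, head=2, tape[-2..4]=0000010 (head:     ^)
Step 6: in state D at pos 2, read 0 -> (D,0)->write 0,move R,goto D. Now: state=D, head=3, tape[-2..4]=0000010 (head:      ^)

Answer: 00001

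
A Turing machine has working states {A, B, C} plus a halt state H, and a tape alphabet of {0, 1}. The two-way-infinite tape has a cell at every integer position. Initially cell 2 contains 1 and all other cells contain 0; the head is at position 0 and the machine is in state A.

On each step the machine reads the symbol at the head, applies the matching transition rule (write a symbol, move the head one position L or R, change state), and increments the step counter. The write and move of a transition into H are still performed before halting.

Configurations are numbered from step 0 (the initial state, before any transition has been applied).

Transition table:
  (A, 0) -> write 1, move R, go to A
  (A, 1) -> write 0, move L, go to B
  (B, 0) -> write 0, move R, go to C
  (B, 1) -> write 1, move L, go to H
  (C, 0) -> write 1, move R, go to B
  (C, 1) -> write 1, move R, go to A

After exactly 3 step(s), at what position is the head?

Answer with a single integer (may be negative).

Step 1: in state A at pos 0, read 0 -> (A,0)->write 1,move R,goto A. Now: state=A, head=1, tape[-1..3]=01010 (head:   ^)
Step 2: in state A at pos 1, read 0 -> (A,0)->write 1,move R,goto A. Now: state=A, head=2, tape[-1..3]=01110 (head:    ^)
Step 3: in state A at pos 2, read 1 -> (A,1)->write 0,move L,goto B. Now: state=B, head=1, tape[-1..3]=01100 (head:   ^)

Answer: 1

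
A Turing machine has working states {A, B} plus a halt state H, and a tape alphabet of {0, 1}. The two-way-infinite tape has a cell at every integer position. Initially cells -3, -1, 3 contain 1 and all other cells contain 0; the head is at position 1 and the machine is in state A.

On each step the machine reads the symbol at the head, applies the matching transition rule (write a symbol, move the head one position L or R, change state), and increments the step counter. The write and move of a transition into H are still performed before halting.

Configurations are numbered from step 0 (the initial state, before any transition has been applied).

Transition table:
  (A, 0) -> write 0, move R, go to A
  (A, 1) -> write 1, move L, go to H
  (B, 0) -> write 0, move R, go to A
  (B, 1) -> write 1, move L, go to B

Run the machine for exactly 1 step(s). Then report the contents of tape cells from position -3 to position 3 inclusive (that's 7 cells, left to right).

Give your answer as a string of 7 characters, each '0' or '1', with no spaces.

Answer: 1010001

Derivation:
Step 1: in state A at pos 1, read 0 -> (A,0)->write 0,move R,goto A. Now: state=A, head=2, tape[-4..4]=010100010 (head:       ^)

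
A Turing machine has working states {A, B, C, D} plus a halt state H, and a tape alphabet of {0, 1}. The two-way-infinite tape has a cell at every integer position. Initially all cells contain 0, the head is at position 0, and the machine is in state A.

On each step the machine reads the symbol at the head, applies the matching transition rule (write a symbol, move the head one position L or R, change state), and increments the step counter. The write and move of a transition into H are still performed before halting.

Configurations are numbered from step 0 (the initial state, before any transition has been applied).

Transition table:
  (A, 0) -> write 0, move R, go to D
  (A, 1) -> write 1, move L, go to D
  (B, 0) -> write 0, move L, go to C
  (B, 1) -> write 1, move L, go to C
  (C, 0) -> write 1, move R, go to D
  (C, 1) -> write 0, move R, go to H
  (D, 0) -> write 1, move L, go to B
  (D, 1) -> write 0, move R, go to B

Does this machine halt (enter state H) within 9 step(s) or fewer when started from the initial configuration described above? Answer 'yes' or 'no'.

Step 1: in state A at pos 0, read 0 -> (A,0)->write 0,move R,goto D. Now: state=D, head=1, tape[-1..2]=0000 (head:   ^)
Step 2: in state D at pos 1, read 0 -> (D,0)->write 1,move L,goto B. Now: state=B, head=0, tape[-1..2]=0010 (head:  ^)
Step 3: in state B at pos 0, read 0 -> (B,0)->write 0,move L,goto C. Now: state=C, head=-1, tape[-2..2]=00010 (head:  ^)
Step 4: in state C at pos -1, read 0 -> (C,0)->write 1,move R,goto D. Now: state=D, head=0, tape[-2..2]=01010 (head:   ^)
Step 5: in state D at pos 0, read 0 -> (D,0)->write 1,move L,goto B. Now: state=B, head=-1, tape[-2..2]=01110 (head:  ^)
Step 6: in state B at pos -1, read 1 -> (B,1)->write 1,move L,goto C. Now: state=C, head=-2, tape[-3..2]=001110 (head:  ^)
Step 7: in state C at pos -2, read 0 -> (C,0)->write 1,move R,goto D. Now: state=D, head=-1, tape[-3..2]=011110 (head:   ^)
Step 8: in state D at pos -1, read 1 -> (D,1)->write 0,move R,goto B. Now: state=B, head=0, tape[-3..2]=010110 (head:    ^)
Step 9: in state B at pos 0, read 1 -> (B,1)->write 1,move L,goto C. Now: state=C, head=-1, tape[-3..2]=010110 (head:   ^)
After 9 step(s): state = C (not H) -> not halted within 9 -> no

Answer: no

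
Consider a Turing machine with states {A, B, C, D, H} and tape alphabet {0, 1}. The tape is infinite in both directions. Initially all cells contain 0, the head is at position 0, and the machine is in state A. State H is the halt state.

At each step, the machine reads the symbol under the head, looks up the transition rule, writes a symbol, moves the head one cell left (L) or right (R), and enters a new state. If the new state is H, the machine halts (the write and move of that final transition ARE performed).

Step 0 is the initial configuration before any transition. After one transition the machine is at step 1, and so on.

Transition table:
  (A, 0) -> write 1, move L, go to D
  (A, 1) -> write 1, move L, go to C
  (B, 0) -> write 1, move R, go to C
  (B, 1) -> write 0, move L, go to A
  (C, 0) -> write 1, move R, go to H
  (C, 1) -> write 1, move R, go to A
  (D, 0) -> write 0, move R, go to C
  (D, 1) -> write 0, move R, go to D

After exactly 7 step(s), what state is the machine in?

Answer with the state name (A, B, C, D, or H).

Step 1: in state A at pos 0, read 0 -> (A,0)->write 1,move L,goto D. Now: state=D, head=-1, tape[-2..1]=0010 (head:  ^)
Step 2: in state D at pos -1, read 0 -> (D,0)->write 0,move R,goto C. Now: state=C, head=0, tape[-2..1]=0010 (head:   ^)
Step 3: in state C at pos 0, read 1 -> (C,1)->write 1,move R,goto A. Now: state=A, head=1, tape[-2..2]=00100 (head:    ^)
Step 4: in state A at pos 1, read 0 -> (A,0)->write 1,move L,goto D. Now: state=D, head=0, tape[-2..2]=00110 (head:   ^)
Step 5: in state D at pos 0, read 1 -> (D,1)->write 0,move R,goto D. Now: state=D, head=1, tape[-2..2]=00010 (head:    ^)
Step 6: in state D at pos 1, read 1 -> (D,1)->write 0,move R,goto D. Now: state=D, head=2, tape[-2..3]=000000 (head:     ^)
Step 7: in state D at pos 2, read 0 -> (D,0)->write 0,move R,goto C. Now: state=C, head=3, tape[-2..4]=0000000 (head:      ^)

Answer: C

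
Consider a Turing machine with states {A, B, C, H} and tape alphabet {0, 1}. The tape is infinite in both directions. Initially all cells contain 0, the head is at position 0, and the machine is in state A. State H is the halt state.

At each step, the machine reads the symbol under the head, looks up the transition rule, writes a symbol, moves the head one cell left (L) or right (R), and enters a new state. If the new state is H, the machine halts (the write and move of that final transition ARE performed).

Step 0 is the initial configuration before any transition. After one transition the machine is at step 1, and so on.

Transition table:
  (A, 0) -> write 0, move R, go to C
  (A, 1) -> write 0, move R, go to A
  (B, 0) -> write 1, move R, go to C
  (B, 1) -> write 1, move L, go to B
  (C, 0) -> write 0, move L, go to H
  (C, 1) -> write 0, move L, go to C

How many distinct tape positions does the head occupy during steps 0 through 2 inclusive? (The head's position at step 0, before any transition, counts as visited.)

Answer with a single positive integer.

Answer: 2

Derivation:
Step 1: in state A at pos 0, read 0 -> (A,0)->write 0,move R,goto C. Now: state=C, head=1, tape[-1..2]=0000 (head:   ^)
Step 2: in state C at pos 1, read 0 -> (C,0)->write 0,move L,goto H. Now: state=H, head=0, tape[-1..2]=0000 (head:  ^)
Head positions at steps 0..2: starting at 0, distinct positions visited = {0, 1} -> 2 position(s)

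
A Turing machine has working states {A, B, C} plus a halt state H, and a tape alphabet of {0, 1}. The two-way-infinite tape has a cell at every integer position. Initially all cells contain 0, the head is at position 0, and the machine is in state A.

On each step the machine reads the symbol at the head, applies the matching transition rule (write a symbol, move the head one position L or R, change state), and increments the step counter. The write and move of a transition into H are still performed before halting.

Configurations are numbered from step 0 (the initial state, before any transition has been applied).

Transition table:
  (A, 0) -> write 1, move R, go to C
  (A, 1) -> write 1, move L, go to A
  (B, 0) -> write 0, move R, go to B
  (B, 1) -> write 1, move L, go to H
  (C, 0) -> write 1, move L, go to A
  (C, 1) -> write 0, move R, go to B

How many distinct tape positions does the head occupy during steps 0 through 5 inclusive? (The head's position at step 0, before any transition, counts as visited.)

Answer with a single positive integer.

Step 1: in state A at pos 0, read 0 -> (A,0)->write 1,move R,goto C. Now: state=C, head=1, tape[-1..2]=0100 (head:   ^)
Step 2: in state C at pos 1, read 0 -> (C,0)->write 1,move L,goto A. Now: state=A, head=0, tape[-1..2]=0110 (head:  ^)
Step 3: in state A at pos 0, read 1 -> (A,1)->write 1,move L,goto A. Now: state=A, head=-1, tape[-2..2]=00110 (head:  ^)
Step 4: in state A at pos -1, read 0 -> (A,0)->write 1,move R,goto C. Now: state=C, head=0, tape[-2..2]=01110 (head:   ^)
Step 5: in state C at pos 0, read 1 -> (C,1)->write 0,move R,goto B. Now: state=B, head=1, tape[-2..2]=01010 (head:    ^)
Head positions at steps 0..5: starting at 0, distinct positions visited = {-1, 0, 1} -> 3 position(s)

Answer: 3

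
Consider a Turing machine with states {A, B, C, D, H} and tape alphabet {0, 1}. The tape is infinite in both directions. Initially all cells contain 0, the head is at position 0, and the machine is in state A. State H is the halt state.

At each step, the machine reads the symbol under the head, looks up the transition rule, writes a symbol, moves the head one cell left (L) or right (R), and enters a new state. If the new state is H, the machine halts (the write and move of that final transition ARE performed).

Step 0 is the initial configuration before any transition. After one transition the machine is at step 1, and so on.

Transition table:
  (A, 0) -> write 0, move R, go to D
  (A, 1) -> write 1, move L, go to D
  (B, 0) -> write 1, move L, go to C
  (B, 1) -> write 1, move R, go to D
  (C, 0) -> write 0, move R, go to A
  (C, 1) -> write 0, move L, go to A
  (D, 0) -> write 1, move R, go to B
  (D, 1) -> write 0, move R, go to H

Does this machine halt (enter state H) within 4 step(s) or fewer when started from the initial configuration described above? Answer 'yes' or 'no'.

Answer: no

Derivation:
Step 1: in state A at pos 0, read 0 -> (A,0)->write 0,move R,goto D. Now: state=D, head=1, tape[-1..2]=0000 (head:   ^)
Step 2: in state D at pos 1, read 0 -> (D,0)->write 1,move R,goto B. Now: state=B, head=2, tape[-1..3]=00100 (head:    ^)
Step 3: in state B at pos 2, read 0 -> (B,0)->write 1,move L,goto C. Now: state=C, head=1, tape[-1..3]=00110 (head:   ^)
Step 4: in state C at pos 1, read 1 -> (C,1)->write 0,move L,goto A. Now: state=A, head=0, tape[-1..3]=00010 (head:  ^)
After 4 step(s): state = A (not H) -> not halted within 4 -> no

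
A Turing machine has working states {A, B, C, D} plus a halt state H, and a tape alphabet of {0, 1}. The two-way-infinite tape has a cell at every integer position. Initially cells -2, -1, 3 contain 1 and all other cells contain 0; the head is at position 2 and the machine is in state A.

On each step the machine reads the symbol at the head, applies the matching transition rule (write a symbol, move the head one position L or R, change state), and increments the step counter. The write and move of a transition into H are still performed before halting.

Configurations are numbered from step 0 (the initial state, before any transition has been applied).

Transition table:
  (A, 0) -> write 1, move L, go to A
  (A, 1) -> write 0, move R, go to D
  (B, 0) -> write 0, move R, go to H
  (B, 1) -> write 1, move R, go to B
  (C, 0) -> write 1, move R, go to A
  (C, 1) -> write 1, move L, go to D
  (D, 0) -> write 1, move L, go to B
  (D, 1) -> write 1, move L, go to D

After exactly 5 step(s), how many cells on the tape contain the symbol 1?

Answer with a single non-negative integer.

Answer: 5

Derivation:
Step 1: in state A at pos 2, read 0 -> (A,0)->write 1,move L,goto A. Now: state=A, head=1, tape[-3..4]=01100110 (head:     ^)
Step 2: in state A at pos 1, read 0 -> (A,0)->write 1,move L,goto A. Now: state=A, head=0, tape[-3..4]=01101110 (head:    ^)
Step 3: in state A at pos 0, read 0 -> (A,0)->write 1,move L,goto A. Now: state=A, head=-1, tape[-3..4]=01111110 (head:   ^)
Step 4: in state A at pos -1, read 1 -> (A,1)->write 0,move R,goto D. Now: state=D, head=0, tape[-3..4]=01011110 (head:    ^)
Step 5: in state D at pos 0, read 1 -> (D,1)->write 1,move L,goto D. Now: state=D, head=-1, tape[-3..4]=01011110 (head:   ^)
Cells containing 1 after step 5: {-2, 0, 1, 2, 3} -> 5 cell(s)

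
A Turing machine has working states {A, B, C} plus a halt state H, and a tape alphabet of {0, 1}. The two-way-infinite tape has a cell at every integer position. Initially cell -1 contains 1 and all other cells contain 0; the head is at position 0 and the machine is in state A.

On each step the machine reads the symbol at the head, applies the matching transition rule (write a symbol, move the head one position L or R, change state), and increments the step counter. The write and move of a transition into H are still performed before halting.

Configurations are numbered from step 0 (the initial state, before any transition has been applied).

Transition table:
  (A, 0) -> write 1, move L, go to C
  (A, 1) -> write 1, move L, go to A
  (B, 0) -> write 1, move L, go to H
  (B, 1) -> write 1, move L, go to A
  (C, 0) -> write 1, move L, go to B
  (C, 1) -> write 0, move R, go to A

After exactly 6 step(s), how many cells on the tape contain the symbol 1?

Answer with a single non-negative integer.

Answer: 4

Derivation:
Step 1: in state A at pos 0, read 0 -> (A,0)->write 1,move L,goto C. Now: state=C, head=-1, tape[-2..1]=0110 (head:  ^)
Step 2: in state C at pos -1, read 1 -> (C,1)->write 0,move R,goto A. Now: state=A, head=0, tape[-2..1]=0010 (head:   ^)
Step 3: in state A at pos 0, read 1 -> (A,1)->write 1,move L,goto A. Now: state=A, head=-1, tape[-2..1]=0010 (head:  ^)
Step 4: in state A at pos -1, read 0 -> (A,0)->write 1,move L,goto C. Now: state=C, head=-2, tape[-3..1]=00110 (head:  ^)
Step 5: in state C at pos -2, read 0 -> (C,0)->write 1,move L,goto B. Now: state=B, head=-3, tape[-4..1]=001110 (head:  ^)
Step 6: in state B at pos -3, read 0 -> (B,0)->write 1,move L,goto H. Now: state=H, head=-4, tape[-5..1]=0011110 (head:  ^)
Cells containing 1 after step 6: {-3, -2, -1, 0} -> 4 cell(s)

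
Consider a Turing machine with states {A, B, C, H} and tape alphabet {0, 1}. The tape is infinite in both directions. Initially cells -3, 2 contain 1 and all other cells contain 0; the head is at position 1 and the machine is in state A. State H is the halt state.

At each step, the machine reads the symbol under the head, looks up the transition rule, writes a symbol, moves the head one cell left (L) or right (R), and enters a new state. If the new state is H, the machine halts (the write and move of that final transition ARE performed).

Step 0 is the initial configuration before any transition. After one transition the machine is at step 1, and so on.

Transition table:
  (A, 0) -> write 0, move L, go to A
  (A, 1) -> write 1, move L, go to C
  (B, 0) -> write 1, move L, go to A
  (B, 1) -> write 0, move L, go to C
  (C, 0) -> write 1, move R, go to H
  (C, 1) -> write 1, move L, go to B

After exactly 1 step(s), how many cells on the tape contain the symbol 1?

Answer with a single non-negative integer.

Step 1: in state A at pos 1, read 0 -> (A,0)->write 0,move L,goto A. Now: state=A, head=0, tape[-4..3]=01000010 (head:     ^)
Cells containing 1 after step 1: {-3, 2} -> 2 cell(s)

Answer: 2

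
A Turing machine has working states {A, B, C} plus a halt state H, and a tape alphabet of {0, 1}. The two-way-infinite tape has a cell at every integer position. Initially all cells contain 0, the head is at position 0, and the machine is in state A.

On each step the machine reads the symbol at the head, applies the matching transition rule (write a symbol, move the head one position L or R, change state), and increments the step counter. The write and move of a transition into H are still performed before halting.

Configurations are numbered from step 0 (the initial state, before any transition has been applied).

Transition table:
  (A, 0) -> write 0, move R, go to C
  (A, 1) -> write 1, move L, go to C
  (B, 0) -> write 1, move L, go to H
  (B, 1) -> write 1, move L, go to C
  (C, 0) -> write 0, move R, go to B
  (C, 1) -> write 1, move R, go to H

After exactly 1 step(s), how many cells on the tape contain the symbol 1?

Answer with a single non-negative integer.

Answer: 0

Derivation:
Step 1: in state A at pos 0, read 0 -> (A,0)->write 0,move R,goto C. Now: state=C, head=1, tape[-1..2]=0000 (head:   ^)
No cell contains 1 after step 1 -> 0 cell(s)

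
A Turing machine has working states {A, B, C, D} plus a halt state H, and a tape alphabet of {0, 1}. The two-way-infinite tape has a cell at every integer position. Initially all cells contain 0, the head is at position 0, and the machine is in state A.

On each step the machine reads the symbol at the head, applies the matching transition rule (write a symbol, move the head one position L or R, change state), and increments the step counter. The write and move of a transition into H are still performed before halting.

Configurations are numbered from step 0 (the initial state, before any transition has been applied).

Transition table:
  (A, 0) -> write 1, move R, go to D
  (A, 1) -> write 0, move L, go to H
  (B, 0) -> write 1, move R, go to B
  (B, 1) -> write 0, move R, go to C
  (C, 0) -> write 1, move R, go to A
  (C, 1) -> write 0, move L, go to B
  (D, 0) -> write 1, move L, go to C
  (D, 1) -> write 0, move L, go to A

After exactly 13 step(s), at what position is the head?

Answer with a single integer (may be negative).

Answer: 3

Derivation:
Step 1: in state A at pos 0, read 0 -> (A,0)->write 1,move R,goto D. Now: state=D, head=1, tape[-1..2]=0100 (head:   ^)
Step 2: in state D at pos 1, read 0 -> (D,0)->write 1,move L,goto C. Now: state=C, head=0, tape[-1..2]=0110 (head:  ^)
Step 3: in state C at pos 0, read 1 -> (C,1)->write 0,move L,goto B. Now: state=B, head=-1, tape[-2..2]=00010 (head:  ^)
Step 4: in state B at pos -1, read 0 -> (B,0)->write 1,move R,goto B. Now: state=B, head=0, tape[-2..2]=01010 (head:   ^)
Step 5: in state B at pos 0, read 0 -> (B,0)->write 1,move R,goto B. Now: state=B, head=1, tape[-2..2]=01110 (head:    ^)
Step 6: in state B at pos 1, read 1 -> (B,1)->write 0,move R,goto C. Now: state=C, head=2, tape[-2..3]=011000 (head:     ^)
Step 7: in state C at pos 2, read 0 -> (C,0)->write 1,move R,goto A. Now: state=A, head=3, tape[-2..4]=0110100 (head:      ^)
Step 8: in state A at pos 3, read 0 -> (A,0)->write 1,move R,goto D. Now: state=D, head=4, tape[-2..5]=01101100 (head:       ^)
Step 9: in state D at pos 4, read 0 -> (D,0)->write 1,move L,goto C. Now: state=C, head=3, tape[-2..5]=01101110 (head:      ^)
Step 10: in state C at pos 3, read 1 -> (C,1)->write 0,move L,goto B. Now: state=B, head=2, tape[-2..5]=01101010 (head:     ^)
Step 11: in state B at pos 2, read 1 -> (B,1)->write 0,move R,goto C. Now: state=C, head=3, tape[-2..5]=01100010 (head:      ^)
Step 12: in state C at pos 3, read 0 -> (C,0)->write 1,move R,goto A. Now: state=A, head=4, tape[-2..5]=01100110 (head:       ^)
Step 13: in state A at pos 4, read 1 -> (A,1)->write 0,move L,goto H. Now: state=H, head=3, tape[-2..5]=01100100 (head:      ^)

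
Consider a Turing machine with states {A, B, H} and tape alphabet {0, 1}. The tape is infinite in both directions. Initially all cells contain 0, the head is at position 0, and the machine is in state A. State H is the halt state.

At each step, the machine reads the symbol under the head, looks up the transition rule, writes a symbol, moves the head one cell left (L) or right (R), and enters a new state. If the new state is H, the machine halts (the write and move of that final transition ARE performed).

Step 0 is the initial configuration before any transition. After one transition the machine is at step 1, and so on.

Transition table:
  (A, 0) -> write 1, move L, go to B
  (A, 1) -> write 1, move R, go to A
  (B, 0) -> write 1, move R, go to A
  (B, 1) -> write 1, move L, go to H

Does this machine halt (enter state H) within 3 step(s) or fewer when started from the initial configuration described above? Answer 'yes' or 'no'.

Answer: no

Derivation:
Step 1: in state A at pos 0, read 0 -> (A,0)->write 1,move L,goto B. Now: state=B, head=-1, tape[-2..1]=0010 (head:  ^)
Step 2: in state B at pos -1, read 0 -> (B,0)->write 1,move R,goto A. Now: state=A, head=0, tape[-2..1]=0110 (head:   ^)
Step 3: in state A at pos 0, read 1 -> (A,1)->write 1,move R,goto A. Now: state=A, head=1, tape[-2..2]=01100 (head:    ^)
After 3 step(s): state = A (not H) -> not halted within 3 -> no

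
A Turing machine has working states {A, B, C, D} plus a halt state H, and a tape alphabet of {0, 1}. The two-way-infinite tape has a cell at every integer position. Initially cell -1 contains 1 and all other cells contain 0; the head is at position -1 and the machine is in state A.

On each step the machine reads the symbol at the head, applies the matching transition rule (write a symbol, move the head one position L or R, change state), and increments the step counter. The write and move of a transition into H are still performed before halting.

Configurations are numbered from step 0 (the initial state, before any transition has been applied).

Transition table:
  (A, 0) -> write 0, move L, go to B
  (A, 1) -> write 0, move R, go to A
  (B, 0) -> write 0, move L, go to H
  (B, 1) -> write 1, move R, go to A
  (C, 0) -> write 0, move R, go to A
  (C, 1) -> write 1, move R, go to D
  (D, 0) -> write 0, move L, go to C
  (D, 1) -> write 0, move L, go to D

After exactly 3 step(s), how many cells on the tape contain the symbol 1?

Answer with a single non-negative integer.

Step 1: in state A at pos -1, read 1 -> (A,1)->write 0,move R,goto A. Now: state=A, head=0, tape[-2..1]=0000 (head:   ^)
Step 2: in state A at pos 0, read 0 -> (A,0)->write 0,move L,goto B. Now: state=B, head=-1, tape[-2..1]=0000 (head:  ^)
Step 3: in state B at pos -1, read 0 -> (B,0)->write 0,move L,goto H. Now: state=H, head=-2, tape[-3..1]=00000 (head:  ^)
No cell contains 1 after step 3 -> 0 cell(s)

Answer: 0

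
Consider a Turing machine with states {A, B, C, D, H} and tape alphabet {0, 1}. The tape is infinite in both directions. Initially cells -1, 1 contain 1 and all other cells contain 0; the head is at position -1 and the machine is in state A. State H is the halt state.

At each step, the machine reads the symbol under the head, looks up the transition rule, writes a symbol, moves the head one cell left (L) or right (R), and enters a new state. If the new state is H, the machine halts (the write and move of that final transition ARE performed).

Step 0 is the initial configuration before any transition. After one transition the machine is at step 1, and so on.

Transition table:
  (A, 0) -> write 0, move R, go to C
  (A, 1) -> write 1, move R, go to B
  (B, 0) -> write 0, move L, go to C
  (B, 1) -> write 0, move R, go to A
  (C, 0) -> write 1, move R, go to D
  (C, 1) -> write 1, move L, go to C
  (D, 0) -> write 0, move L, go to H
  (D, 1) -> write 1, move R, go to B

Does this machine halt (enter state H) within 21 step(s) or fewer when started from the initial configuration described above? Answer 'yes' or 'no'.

Step 1: in state A at pos -1, read 1 -> (A,1)->write 1,move R,goto B. Now: state=B, head=0, tape[-2..2]=01010 (head:   ^)
Step 2: in state B at pos 0, read 0 -> (B,0)->write 0,move L,goto C. Now: state=C, head=-1, tape[-2..2]=01010 (head:  ^)
Step 3: in state C at pos -1, read 1 -> (C,1)->write 1,move L,goto C. Now: state=C, head=-2, tape[-3..2]=001010 (head:  ^)
Step 4: in state C at pos -2, read 0 -> (C,0)->write 1,move R,goto D. Now: state=D, head=-1, tape[-3..2]=011010 (head:   ^)
Step 5: in state D at pos -1, read 1 -> (D,1)->write 1,move R,goto B. Now: state=B, head=0, tape[-3..2]=011010 (head:    ^)
Step 6: in state B at pos 0, read 0 -> (B,0)->write 0,move L,goto C. Now: state=C, head=-1, tape[-3..2]=011010 (head:   ^)
Step 7: in state C at pos -1, read 1 -> (C,1)->write 1,move L,goto C. Now: state=C, head=-2, tape[-3..2]=011010 (head:  ^)
Step 8: in state C at pos -2, read 1 -> (C,1)->write 1,move L,goto C. Now: state=C, head=-3, tape[-4..2]=0011010 (head:  ^)
Step 9: in state C at pos -3, read 0 -> (C,0)->write 1,move R,goto D. Now: state=D, head=-2, tape[-4..2]=0111010 (head:   ^)
Step 10: in state D at pos -2, read 1 -> (D,1)->write 1,move R,goto B. Now: state=B, head=-1, tape[-4..2]=0111010 (head:    ^)
Step 11: in state B at pos -1, read 1 -> (B,1)->write 0,move R,goto A. Now: state=A, head=0, tape[-4..2]=0110010 (head:     ^)
Step 12: in state A at pos 0, read 0 -> (A,0)->write 0,move R,goto C. Now: state=C, head=1, tape[-4..2]=0110010 (head:      ^)
Step 13: in state C at pos 1, read 1 -> (C,1)->write 1,move L,goto C. Now: state=C, head=0, tape[-4..2]=0110010 (head:     ^)
Step 14: in state C at pos 0, read 0 -> (C,0)->write 1,move R,goto D. Now: state=D, head=1, tape[-4..2]=0110110 (head:      ^)
Step 15: in state D at pos 1, read 1 -> (D,1)->write 1,move R,goto B. Now: state=B, head=2, tape[-4..3]=01101100 (head:       ^)
Step 16: in state B at pos 2, read 0 -> (B,0)->write 0,move L,goto C. Now: state=C, head=1, tape[-4..3]=01101100 (head:      ^)
Step 17: in state C at pos 1, read 1 -> (C,1)->write 1,move L,goto C. Now: state=C, head=0, tape[-4..3]=01101100 (head:     ^)
Step 18: in state C at pos 0, read 1 -> (C,1)->write 1,move L,goto C. Now: state=C, head=-1, tape[-4..3]=01101100 (head:    ^)
Step 19: in state C at pos -1, read 0 -> (C,0)->write 1,move R,goto D. Now: state=D, head=0, tape[-4..3]=01111100 (head:     ^)
Step 20: in state D at pos 0, read 1 -> (D,1)->write 1,move R,goto B. Now: state=B, head=1, tape[-4..3]=01111100 (head:      ^)
Step 21: in state B at pos 1, read 1 -> (B,1)->write 0,move R,goto A. Now: state=A, head=2, tape[-4..3]=01111000 (head:       ^)
After 21 step(s): state = A (not H) -> not halted within 21 -> no

Answer: no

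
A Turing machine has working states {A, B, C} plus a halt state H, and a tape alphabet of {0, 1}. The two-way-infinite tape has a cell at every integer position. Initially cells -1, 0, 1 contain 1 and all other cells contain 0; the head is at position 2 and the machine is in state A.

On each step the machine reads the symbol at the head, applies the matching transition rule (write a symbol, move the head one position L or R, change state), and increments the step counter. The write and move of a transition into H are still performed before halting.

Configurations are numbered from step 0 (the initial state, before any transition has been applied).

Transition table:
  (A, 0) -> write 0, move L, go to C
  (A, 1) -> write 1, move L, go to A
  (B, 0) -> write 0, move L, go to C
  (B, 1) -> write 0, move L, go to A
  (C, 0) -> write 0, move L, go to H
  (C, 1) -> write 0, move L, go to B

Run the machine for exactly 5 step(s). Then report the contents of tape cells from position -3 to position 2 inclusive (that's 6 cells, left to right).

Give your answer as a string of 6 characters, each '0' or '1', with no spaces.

Answer: 001000

Derivation:
Step 1: in state A at pos 2, read 0 -> (A,0)->write 0,move L,goto C. Now: state=C, head=1, tape[-2..3]=011100 (head:    ^)
Step 2: in state C at pos 1, read 1 -> (C,1)->write 0,move L,goto B. Now: state=B, head=0, tape[-2..3]=011000 (head:   ^)
Step 3: in state B at pos 0, read 1 -> (B,1)->write 0,move L,goto A. Now: state=A, head=-1, tape[-2..3]=010000 (head:  ^)
Step 4: in state A at pos -1, read 1 -> (A,1)->write 1,move L,goto A. Now: state=A, head=-2, tape[-3..3]=0010000 (head:  ^)
Step 5: in state A at pos -2, read 0 -> (A,0)->write 0,move L,goto C. Now: state=C, head=-3, tape[-4..3]=00010000 (head:  ^)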